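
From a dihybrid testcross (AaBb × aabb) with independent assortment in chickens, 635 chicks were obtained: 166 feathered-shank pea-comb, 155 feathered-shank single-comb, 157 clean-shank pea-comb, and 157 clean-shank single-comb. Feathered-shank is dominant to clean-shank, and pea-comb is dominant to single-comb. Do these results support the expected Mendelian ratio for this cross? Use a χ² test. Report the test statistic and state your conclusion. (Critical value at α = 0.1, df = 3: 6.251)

A dihybrid testcross with independent assortment gives a 1:1:1:1 ratio.
The 1:1:1:1 ratio has 4 parts, so with N = 635 the expected counts are:
  feathered-shank pea-comb: 635 × 1/4 = 158.75
  feathered-shank single-comb: 635 × 1/4 = 158.75
  clean-shank pea-comb: 635 × 1/4 = 158.75
  clean-shank single-comb: 635 × 1/4 = 158.75
χ² = Σ (O − E)² / E
  feathered-shank pea-comb: (166 − 158.75)² / 158.75 = 0.3311
  feathered-shank single-comb: (155 − 158.75)² / 158.75 = 0.0886
  clean-shank pea-comb: (157 − 158.75)² / 158.75 = 0.0193
  clean-shank single-comb: (157 − 158.75)² / 158.75 = 0.0193
χ² = 0.3311 + 0.0886 + 0.0193 + 0.0193 = 0.4583 ≈ 0.458
Degrees of freedom = 4 − 1 = 3; critical value at α = 0.1 is 6.251.
Since 0.458 < 6.251, we fail to reject the null hypothesis — the data are consistent with the 1:1:1:1 ratio.

0.458; consistent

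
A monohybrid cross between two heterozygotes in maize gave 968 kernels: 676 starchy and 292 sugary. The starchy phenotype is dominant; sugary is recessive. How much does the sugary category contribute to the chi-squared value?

For a monohybrid cross between heterozygotes with complete dominance, the expected phenotypic ratio is 3:1.
Under the 3:1 hypothesis (Σ ratio = 4, N = 968):
  starchy: 968 × 3/4 = 726
  sugary: 968 × 1/4 = 242
Contribution of sugary: (292 − 242)² / 242 = 10.3306

10.331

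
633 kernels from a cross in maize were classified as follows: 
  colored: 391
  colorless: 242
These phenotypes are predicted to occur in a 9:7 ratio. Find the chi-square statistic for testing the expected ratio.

7.836

Total ratio parts = 16. Expected numbers out of 633:
  colored: 633 × 9/16 = 356.0625
  colorless: 633 × 7/16 = 276.9375
χ² = Σ (O − E)² / E
  colored: (391 − 356.0625)² / 356.0625 = 3.4281
  colorless: (242 − 276.9375)² / 276.9375 = 4.4076
χ² = 3.4281 + 4.4076 = 7.8357 ≈ 7.836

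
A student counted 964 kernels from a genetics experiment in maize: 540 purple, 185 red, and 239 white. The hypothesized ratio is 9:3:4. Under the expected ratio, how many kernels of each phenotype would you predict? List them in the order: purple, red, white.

Expected counts for N = 964 under a 9:3:4 ratio (total parts = 16):
  purple: 964 × 9/16 = 542.25
  red: 964 × 3/16 = 180.75
  white: 964 × 4/16 = 241

542.25, 180.75, 241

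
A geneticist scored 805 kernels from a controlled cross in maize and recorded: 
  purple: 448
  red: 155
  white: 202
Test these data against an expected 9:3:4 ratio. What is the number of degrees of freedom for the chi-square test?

2

A goodness-of-fit test with 3 phenotype classes has df = 3 − 1 = 2.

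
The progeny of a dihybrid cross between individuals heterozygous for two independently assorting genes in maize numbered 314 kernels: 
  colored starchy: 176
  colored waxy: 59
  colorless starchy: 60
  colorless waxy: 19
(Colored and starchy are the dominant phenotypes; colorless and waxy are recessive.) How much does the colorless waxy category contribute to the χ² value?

A dihybrid F₂ with independent assortment and complete dominance at both loci gives a 9:3:3:1 phenotypic ratio.
Under the 9:3:3:1 hypothesis (Σ ratio = 16, N = 314):
  colored starchy: 314 × 9/16 = 176.625
  colored waxy: 314 × 3/16 = 58.875
  colorless starchy: 314 × 3/16 = 58.875
  colorless waxy: 314 × 1/16 = 19.625
Contribution of colorless waxy: (19 − 19.625)² / 19.625 = 0.0199

0.020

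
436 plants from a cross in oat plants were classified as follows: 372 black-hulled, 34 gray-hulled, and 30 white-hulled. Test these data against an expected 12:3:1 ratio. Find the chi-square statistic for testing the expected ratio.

Under the 12:3:1 hypothesis (Σ ratio = 16, N = 436):
  black-hulled: 436 × 12/16 = 327
  gray-hulled: 436 × 3/16 = 81.75
  white-hulled: 436 × 1/16 = 27.25
χ² = Σ (O − E)² / E
  black-hulled: (372 − 327)² / 327 = 6.1927
  gray-hulled: (34 − 81.75)² / 81.75 = 27.8907
  white-hulled: (30 − 27.25)² / 27.25 = 0.2775
χ² = 6.1927 + 27.8907 + 0.2775 = 34.3609 ≈ 34.361

34.361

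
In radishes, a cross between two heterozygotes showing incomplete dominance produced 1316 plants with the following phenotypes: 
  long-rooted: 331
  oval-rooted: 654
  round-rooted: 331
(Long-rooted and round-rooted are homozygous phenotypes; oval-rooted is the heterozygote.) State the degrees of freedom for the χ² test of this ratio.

2

With incomplete dominance, a heterozygote × heterozygote cross gives a 1:2:1 phenotypic ratio.
A goodness-of-fit test with 3 phenotype classes has df = 3 − 1 = 2.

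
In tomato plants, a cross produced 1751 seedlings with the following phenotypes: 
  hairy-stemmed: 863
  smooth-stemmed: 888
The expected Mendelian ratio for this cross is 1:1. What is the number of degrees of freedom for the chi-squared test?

1

A goodness-of-fit test with 2 phenotype classes has df = 2 − 1 = 1.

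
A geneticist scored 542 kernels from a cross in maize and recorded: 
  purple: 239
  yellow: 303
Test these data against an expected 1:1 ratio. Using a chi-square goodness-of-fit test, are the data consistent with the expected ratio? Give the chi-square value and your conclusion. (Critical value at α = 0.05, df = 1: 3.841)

Expected counts for N = 542 under a 1:1 ratio (total parts = 2):
  purple: 542 × 1/2 = 271
  yellow: 542 × 1/2 = 271
χ² = Σ (O − E)² / E
  purple: (239 − 271)² / 271 = 3.7786
  yellow: (303 − 271)² / 271 = 3.7786
χ² = 3.7786 + 3.7786 = 7.5572 ≈ 7.557
Degrees of freedom = 2 − 1 = 1; critical value at α = 0.05 is 3.841.
Since 7.557 > 3.841, we reject the null hypothesis — the data do not fit the 1:1 ratio.

7.557; not consistent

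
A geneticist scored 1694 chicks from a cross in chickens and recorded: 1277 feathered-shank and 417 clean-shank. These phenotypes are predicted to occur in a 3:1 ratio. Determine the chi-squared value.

Total ratio parts = 4. Expected numbers out of 1694:
  feathered-shank: 1694 × 3/4 = 1270.5
  clean-shank: 1694 × 1/4 = 423.5
χ² = Σ (O − E)² / E
  feathered-shank: (1277 − 1270.5)² / 1270.5 = 0.0333
  clean-shank: (417 − 423.5)² / 423.5 = 0.0998
χ² = 0.0333 + 0.0998 = 0.1331 ≈ 0.133

0.133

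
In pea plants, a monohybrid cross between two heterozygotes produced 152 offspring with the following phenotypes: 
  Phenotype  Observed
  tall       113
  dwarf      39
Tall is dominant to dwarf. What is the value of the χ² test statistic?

For a monohybrid cross between heterozygotes with complete dominance, the expected phenotypic ratio is 3:1.
The 3:1 ratio has 4 parts, so with N = 152 the expected counts are:
  tall: 152 × 3/4 = 114
  dwarf: 152 × 1/4 = 38
χ² = Σ (O − E)² / E
  tall: (113 − 114)² / 114 = 0.0088
  dwarf: (39 − 38)² / 38 = 0.0263
χ² = 0.0088 + 0.0263 = 0.0351 ≈ 0.035

0.035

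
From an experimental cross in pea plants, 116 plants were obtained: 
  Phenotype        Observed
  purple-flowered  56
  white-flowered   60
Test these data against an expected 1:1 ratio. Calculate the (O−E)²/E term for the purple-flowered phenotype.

0.069

Expected counts for N = 116 under a 1:1 ratio (total parts = 2):
  purple-flowered: 116 × 1/2 = 58
  white-flowered: 116 × 1/2 = 58
Contribution of purple-flowered: (56 − 58)² / 58 = 0.0690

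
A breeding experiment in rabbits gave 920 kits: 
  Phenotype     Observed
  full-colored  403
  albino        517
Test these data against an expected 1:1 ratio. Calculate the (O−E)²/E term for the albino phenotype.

Under the 1:1 hypothesis (Σ ratio = 2, N = 920):
  full-colored: 920 × 1/2 = 460
  albino: 920 × 1/2 = 460
Contribution of albino: (517 − 460)² / 460 = 7.0630

7.063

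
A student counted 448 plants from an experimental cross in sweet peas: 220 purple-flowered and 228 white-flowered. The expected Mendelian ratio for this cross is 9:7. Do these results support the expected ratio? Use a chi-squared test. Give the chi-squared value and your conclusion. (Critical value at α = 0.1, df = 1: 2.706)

The 9:7 ratio has 16 parts, so with N = 448 the expected counts are:
  purple-flowered: 448 × 9/16 = 252
  white-flowered: 448 × 7/16 = 196
χ² = Σ (O − E)² / E
  purple-flowered: (220 − 252)² / 252 = 4.0635
  white-flowered: (228 − 196)² / 196 = 5.2245
χ² = 4.0635 + 5.2245 = 9.288
Degrees of freedom = 2 − 1 = 1; critical value at α = 0.1 is 2.706.
Since 9.288 > 2.706, we reject the null hypothesis — the data do not fit the 9:7 ratio.

9.288; not consistent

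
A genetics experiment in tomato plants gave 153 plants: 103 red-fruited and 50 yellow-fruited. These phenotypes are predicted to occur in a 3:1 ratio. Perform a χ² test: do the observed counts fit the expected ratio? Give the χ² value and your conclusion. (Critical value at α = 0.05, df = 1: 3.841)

The 3:1 ratio has 4 parts, so with N = 153 the expected counts are:
  red-fruited: 153 × 3/4 = 114.75
  yellow-fruited: 153 × 1/4 = 38.25
χ² = Σ (O − E)² / E
  red-fruited: (103 − 114.75)² / 114.75 = 1.2032
  yellow-fruited: (50 − 38.25)² / 38.25 = 3.6095
χ² = 1.2032 + 3.6095 = 4.8127 ≈ 4.813
Degrees of freedom = 2 − 1 = 1; critical value at α = 0.05 is 3.841.
Since 4.813 > 3.841, we reject the null hypothesis — the data do not fit the 3:1 ratio.

4.813; not consistent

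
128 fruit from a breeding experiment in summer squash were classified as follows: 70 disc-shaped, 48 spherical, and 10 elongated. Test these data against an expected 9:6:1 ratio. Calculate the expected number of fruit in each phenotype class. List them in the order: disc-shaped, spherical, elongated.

The 9:6:1 ratio has 16 parts, so with N = 128 the expected counts are:
  disc-shaped: 128 × 9/16 = 72
  spherical: 128 × 6/16 = 48
  elongated: 128 × 1/16 = 8

72, 48, 8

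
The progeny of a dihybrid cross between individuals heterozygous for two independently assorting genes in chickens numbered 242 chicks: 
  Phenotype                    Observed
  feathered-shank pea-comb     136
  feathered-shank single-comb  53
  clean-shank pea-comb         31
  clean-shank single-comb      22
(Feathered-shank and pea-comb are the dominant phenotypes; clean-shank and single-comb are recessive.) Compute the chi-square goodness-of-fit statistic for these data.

A dihybrid F₂ with independent assortment and complete dominance at both loci gives a 9:3:3:1 phenotypic ratio.
The 9:3:3:1 ratio has 16 parts, so with N = 242 the expected counts are:
  feathered-shank pea-comb: 242 × 9/16 = 136.125
  feathered-shank single-comb: 242 × 3/16 = 45.375
  clean-shank pea-comb: 242 × 3/16 = 45.375
  clean-shank single-comb: 242 × 1/16 = 15.125
χ² = Σ (O − E)² / E
  feathered-shank pea-comb: (136 − 136.125)² / 136.125 = 0.0001
  feathered-shank single-comb: (53 − 45.375)² / 45.375 = 1.2813
  clean-shank pea-comb: (31 − 45.375)² / 45.375 = 4.5541
  clean-shank single-comb: (22 − 15.125)² / 15.125 = 3.1250
χ² = 0.0001 + 1.2813 + 4.5541 + 3.1250 = 8.9605 ≈ 8.961

8.961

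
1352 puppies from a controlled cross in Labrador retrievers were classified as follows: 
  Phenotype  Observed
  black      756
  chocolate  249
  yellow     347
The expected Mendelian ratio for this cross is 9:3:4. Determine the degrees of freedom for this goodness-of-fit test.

A goodness-of-fit test with 3 phenotype classes has df = 3 − 1 = 2.

2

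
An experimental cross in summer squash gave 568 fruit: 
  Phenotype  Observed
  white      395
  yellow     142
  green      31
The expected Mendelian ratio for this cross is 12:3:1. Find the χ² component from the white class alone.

Total ratio parts = 16. Expected numbers out of 568:
  white: 568 × 12/16 = 426
  yellow: 568 × 3/16 = 106.5
  green: 568 × 1/16 = 35.5
Contribution of white: (395 − 426)² / 426 = 2.2559

2.256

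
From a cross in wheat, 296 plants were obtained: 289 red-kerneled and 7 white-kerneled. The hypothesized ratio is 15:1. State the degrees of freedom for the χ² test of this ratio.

1

A goodness-of-fit test with 2 phenotype classes has df = 2 − 1 = 1.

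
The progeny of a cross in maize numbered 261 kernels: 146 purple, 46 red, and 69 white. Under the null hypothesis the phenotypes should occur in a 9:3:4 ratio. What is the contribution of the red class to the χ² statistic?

0.176

Expected counts for N = 261 under a 9:3:4 ratio (total parts = 16):
  purple: 261 × 9/16 = 146.8125
  red: 261 × 3/16 = 48.9375
  white: 261 × 4/16 = 65.25
Contribution of red: (46 − 48.9375)² / 48.9375 = 0.1763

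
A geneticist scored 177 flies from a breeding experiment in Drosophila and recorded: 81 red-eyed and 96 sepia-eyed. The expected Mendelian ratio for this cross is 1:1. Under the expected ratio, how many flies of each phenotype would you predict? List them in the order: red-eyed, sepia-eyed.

The 1:1 ratio has 2 parts, so with N = 177 the expected counts are:
  red-eyed: 177 × 1/2 = 88.5
  sepia-eyed: 177 × 1/2 = 88.5

88.5, 88.5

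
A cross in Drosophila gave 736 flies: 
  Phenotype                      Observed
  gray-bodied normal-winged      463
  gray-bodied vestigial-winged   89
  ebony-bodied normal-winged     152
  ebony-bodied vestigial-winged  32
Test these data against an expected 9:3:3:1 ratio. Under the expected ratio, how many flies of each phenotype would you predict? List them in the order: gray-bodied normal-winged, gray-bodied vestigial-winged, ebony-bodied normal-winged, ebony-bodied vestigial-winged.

414, 138, 138, 46

Expected counts for N = 736 under a 9:3:3:1 ratio (total parts = 16):
  gray-bodied normal-winged: 736 × 9/16 = 414
  gray-bodied vestigial-winged: 736 × 3/16 = 138
  ebony-bodied normal-winged: 736 × 3/16 = 138
  ebony-bodied vestigial-winged: 736 × 1/16 = 46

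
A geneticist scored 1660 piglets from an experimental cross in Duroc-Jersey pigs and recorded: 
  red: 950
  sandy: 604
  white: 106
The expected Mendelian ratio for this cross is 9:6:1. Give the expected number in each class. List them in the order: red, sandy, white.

Expected counts for N = 1660 under a 9:6:1 ratio (total parts = 16):
  red: 1660 × 9/16 = 933.75
  sandy: 1660 × 6/16 = 622.5
  white: 1660 × 1/16 = 103.75

933.75, 622.5, 103.75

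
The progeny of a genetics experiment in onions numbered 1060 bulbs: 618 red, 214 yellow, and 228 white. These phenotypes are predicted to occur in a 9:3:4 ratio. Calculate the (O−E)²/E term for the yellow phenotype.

The 9:3:4 ratio has 16 parts, so with N = 1060 the expected counts are:
  red: 1060 × 9/16 = 596.25
  yellow: 1060 × 3/16 = 198.75
  white: 1060 × 4/16 = 265
Contribution of yellow: (214 − 198.75)² / 198.75 = 1.1701

1.170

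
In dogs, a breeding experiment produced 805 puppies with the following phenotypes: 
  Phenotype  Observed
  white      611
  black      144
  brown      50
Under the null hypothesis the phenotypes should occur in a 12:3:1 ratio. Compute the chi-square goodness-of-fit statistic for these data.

0.408

The 12:3:1 ratio has 16 parts, so with N = 805 the expected counts are:
  white: 805 × 12/16 = 603.75
  black: 805 × 3/16 = 150.9375
  brown: 805 × 1/16 = 50.3125
χ² = Σ (O − E)² / E
  white: (611 − 603.75)² / 603.75 = 0.0871
  black: (144 − 150.9375)² / 150.9375 = 0.3189
  brown: (50 − 50.3125)² / 50.3125 = 0.0019
χ² = 0.0871 + 0.3189 + 0.0019 = 0.4079 ≈ 0.408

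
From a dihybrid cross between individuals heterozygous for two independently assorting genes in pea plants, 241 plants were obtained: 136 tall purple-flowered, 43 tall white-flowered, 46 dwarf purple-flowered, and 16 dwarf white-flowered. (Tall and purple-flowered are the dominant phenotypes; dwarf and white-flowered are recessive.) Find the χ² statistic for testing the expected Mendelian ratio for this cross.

0.180

A dihybrid F₂ with independent assortment and complete dominance at both loci gives a 9:3:3:1 phenotypic ratio.
Total ratio parts = 16. Expected numbers out of 241:
  tall purple-flowered: 241 × 9/16 = 135.5625
  tall white-flowered: 241 × 3/16 = 45.1875
  dwarf purple-flowered: 241 × 3/16 = 45.1875
  dwarf white-flowered: 241 × 1/16 = 15.0625
χ² = Σ (O − E)² / E
  tall purple-flowered: (136 − 135.5625)² / 135.5625 = 0.0014
  tall white-flowered: (43 − 45.1875)² / 45.1875 = 0.1059
  dwarf purple-flowered: (46 − 45.1875)² / 45.1875 = 0.0146
  dwarf white-flowered: (16 − 15.0625)² / 15.0625 = 0.0584
χ² = 0.0014 + 0.1059 + 0.0146 + 0.0584 = 0.1803 ≈ 0.180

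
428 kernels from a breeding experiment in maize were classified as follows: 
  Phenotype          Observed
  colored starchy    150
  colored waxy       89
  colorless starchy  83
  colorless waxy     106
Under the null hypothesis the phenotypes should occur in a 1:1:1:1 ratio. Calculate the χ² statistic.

The 1:1:1:1 ratio has 4 parts, so with N = 428 the expected counts are:
  colored starchy: 428 × 1/4 = 107
  colored waxy: 428 × 1/4 = 107
  colorless starchy: 428 × 1/4 = 107
  colorless waxy: 428 × 1/4 = 107
χ² = Σ (O − E)² / E
  colored starchy: (150 − 107)² / 107 = 17.2804
  colored waxy: (89 − 107)² / 107 = 3.0280
  colorless starchy: (83 − 107)² / 107 = 5.3832
  colorless waxy: (106 − 107)² / 107 = 0.0093
χ² = 17.2804 + 3.0280 + 5.3832 + 0.0093 = 25.7009 ≈ 25.701

25.701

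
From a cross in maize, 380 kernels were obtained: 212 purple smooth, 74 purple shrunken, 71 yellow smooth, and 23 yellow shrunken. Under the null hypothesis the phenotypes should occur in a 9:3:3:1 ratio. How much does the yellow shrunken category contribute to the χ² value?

0.024

Expected counts for N = 380 under a 9:3:3:1 ratio (total parts = 16):
  purple smooth: 380 × 9/16 = 213.75
  purple shrunken: 380 × 3/16 = 71.25
  yellow smooth: 380 × 3/16 = 71.25
  yellow shrunken: 380 × 1/16 = 23.75
Contribution of yellow shrunken: (23 − 23.75)² / 23.75 = 0.0237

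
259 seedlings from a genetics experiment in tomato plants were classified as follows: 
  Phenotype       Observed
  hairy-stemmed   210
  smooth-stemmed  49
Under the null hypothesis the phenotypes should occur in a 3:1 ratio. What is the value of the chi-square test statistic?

Total ratio parts = 4. Expected numbers out of 259:
  hairy-stemmed: 259 × 3/4 = 194.25
  smooth-stemmed: 259 × 1/4 = 64.75
χ² = Σ (O − E)² / E
  hairy-stemmed: (210 − 194.25)² / 194.25 = 1.2770
  smooth-stemmed: (49 − 64.75)² / 64.75 = 3.8311
χ² = 1.2770 + 3.8311 = 5.1081 ≈ 5.108

5.108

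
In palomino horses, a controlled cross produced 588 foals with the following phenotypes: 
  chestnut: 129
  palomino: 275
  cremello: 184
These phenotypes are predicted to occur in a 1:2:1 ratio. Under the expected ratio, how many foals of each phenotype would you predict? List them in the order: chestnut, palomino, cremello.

Total ratio parts = 4. Expected numbers out of 588:
  chestnut: 588 × 1/4 = 147
  palomino: 588 × 2/4 = 294
  cremello: 588 × 1/4 = 147

147, 294, 147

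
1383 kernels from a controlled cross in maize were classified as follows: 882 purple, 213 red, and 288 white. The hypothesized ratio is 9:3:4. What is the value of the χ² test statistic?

The 9:3:4 ratio has 16 parts, so with N = 1383 the expected counts are:
  purple: 1383 × 9/16 = 777.9375
  red: 1383 × 3/16 = 259.3125
  white: 1383 × 4/16 = 345.75
χ² = Σ (O − E)² / E
  purple: (882 − 777.9375)² / 777.9375 = 13.9201
  red: (213 − 259.3125)² / 259.3125 = 8.2713
  white: (288 − 345.75)² / 345.75 = 9.6459
χ² = 13.9201 + 8.2713 + 9.6459 = 31.8373 ≈ 31.837

31.837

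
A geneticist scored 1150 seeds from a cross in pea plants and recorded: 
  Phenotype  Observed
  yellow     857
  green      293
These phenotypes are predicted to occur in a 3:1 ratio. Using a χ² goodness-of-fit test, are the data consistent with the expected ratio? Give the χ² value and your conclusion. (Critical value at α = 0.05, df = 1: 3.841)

0.140; consistent

Expected counts for N = 1150 under a 3:1 ratio (total parts = 4):
  yellow: 1150 × 3/4 = 862.5
  green: 1150 × 1/4 = 287.5
χ² = Σ (O − E)² / E
  yellow: (857 − 862.5)² / 862.5 = 0.0351
  green: (293 − 287.5)² / 287.5 = 0.1052
χ² = 0.0351 + 0.1052 = 0.1403 ≈ 0.140
Degrees of freedom = 2 − 1 = 1; critical value at α = 0.05 is 3.841.
Since 0.140 < 3.841, we fail to reject the null hypothesis — the data are consistent with the 3:1 ratio.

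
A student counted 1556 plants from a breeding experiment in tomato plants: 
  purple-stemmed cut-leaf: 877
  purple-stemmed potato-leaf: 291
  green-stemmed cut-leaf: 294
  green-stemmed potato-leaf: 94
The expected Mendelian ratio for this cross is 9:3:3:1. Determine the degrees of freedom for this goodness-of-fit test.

A goodness-of-fit test with 4 phenotype classes has df = 4 − 1 = 3.

3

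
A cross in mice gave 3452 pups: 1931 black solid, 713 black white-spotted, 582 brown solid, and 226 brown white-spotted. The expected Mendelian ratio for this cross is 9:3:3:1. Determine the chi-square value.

Total ratio parts = 16. Expected numbers out of 3452:
  black solid: 3452 × 9/16 = 1941.75
  black white-spotted: 3452 × 3/16 = 647.25
  brown solid: 3452 × 3/16 = 647.25
  brown white-spotted: 3452 × 1/16 = 215.75
χ² = Σ (O − E)² / E
  black solid: (1931 − 1941.75)² / 1941.75 = 0.0595
  black white-spotted: (713 − 647.25)² / 647.25 = 6.6791
  brown solid: (582 − 647.25)² / 647.25 = 6.5779
  brown white-spotted: (226 − 215.75)² / 215.75 = 0.4870
χ² = 0.0595 + 6.6791 + 6.5779 + 0.4870 = 13.8035 ≈ 13.804

13.804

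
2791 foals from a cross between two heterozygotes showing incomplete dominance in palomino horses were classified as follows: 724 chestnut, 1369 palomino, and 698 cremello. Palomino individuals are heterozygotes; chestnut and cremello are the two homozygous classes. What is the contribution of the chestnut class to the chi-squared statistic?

With incomplete dominance, a heterozygote × heterozygote cross gives a 1:2:1 phenotypic ratio.
Under the 1:2:1 hypothesis (Σ ratio = 4, N = 2791):
  chestnut: 2791 × 1/4 = 697.75
  palomino: 2791 × 2/4 = 1395.5
  cremello: 2791 × 1/4 = 697.75
Contribution of chestnut: (724 − 697.75)² / 697.75 = 0.9875

0.988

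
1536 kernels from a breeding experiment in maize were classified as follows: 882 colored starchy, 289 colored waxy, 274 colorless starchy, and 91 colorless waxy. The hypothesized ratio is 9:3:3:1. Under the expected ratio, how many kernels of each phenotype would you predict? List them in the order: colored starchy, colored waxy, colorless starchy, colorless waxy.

864, 288, 288, 96

Total ratio parts = 16. Expected numbers out of 1536:
  colored starchy: 1536 × 9/16 = 864
  colored waxy: 1536 × 3/16 = 288
  colorless starchy: 1536 × 3/16 = 288
  colorless waxy: 1536 × 1/16 = 96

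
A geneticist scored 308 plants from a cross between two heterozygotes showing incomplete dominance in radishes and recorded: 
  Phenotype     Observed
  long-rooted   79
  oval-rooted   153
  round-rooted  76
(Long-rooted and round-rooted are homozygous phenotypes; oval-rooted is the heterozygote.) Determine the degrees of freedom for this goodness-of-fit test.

2

With incomplete dominance, a heterozygote × heterozygote cross gives a 1:2:1 phenotypic ratio.
A goodness-of-fit test with 3 phenotype classes has df = 3 − 1 = 2.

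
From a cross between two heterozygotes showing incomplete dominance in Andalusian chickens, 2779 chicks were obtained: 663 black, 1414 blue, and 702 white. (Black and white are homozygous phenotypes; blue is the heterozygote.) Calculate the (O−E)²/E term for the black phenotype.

With incomplete dominance, a heterozygote × heterozygote cross gives a 1:2:1 phenotypic ratio.
Total ratio parts = 4. Expected numbers out of 2779:
  black: 2779 × 1/4 = 694.75
  blue: 2779 × 2/4 = 1389.5
  white: 2779 × 1/4 = 694.75
Contribution of black: (663 − 694.75)² / 694.75 = 1.4510

1.451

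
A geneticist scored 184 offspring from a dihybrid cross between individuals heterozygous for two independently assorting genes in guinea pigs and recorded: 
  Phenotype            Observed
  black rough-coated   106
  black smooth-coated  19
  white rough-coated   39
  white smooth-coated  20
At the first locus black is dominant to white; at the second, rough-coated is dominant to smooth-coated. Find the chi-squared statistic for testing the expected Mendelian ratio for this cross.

13.894

A dihybrid F₂ with independent assortment and complete dominance at both loci gives a 9:3:3:1 phenotypic ratio.
Expected counts for N = 184 under a 9:3:3:1 ratio (total parts = 16):
  black rough-coated: 184 × 9/16 = 103.5
  black smooth-coated: 184 × 3/16 = 34.5
  white rough-coated: 184 × 3/16 = 34.5
  white smooth-coated: 184 × 1/16 = 11.5
χ² = Σ (O − E)² / E
  black rough-coated: (106 − 103.5)² / 103.5 = 0.0604
  black smooth-coated: (19 − 34.5)² / 34.5 = 6.9638
  white rough-coated: (39 − 34.5)² / 34.5 = 0.5870
  white smooth-coated: (20 − 11.5)² / 11.5 = 6.2826
χ² = 0.0604 + 6.9638 + 0.5870 + 6.2826 = 13.8938 ≈ 13.894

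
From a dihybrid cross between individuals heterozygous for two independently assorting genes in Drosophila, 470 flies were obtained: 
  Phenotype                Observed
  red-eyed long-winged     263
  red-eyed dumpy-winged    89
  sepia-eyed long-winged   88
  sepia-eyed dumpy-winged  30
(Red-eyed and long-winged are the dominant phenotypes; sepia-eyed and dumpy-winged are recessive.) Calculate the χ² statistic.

0.029

A dihybrid F₂ with independent assortment and complete dominance at both loci gives a 9:3:3:1 phenotypic ratio.
The 9:3:3:1 ratio has 16 parts, so with N = 470 the expected counts are:
  red-eyed long-winged: 470 × 9/16 = 264.375
  red-eyed dumpy-winged: 470 × 3/16 = 88.125
  sepia-eyed long-winged: 470 × 3/16 = 88.125
  sepia-eyed dumpy-winged: 470 × 1/16 = 29.375
χ² = Σ (O − E)² / E
  red-eyed long-winged: (263 − 264.375)² / 264.375 = 0.0072
  red-eyed dumpy-winged: (89 − 88.125)² / 88.125 = 0.0087
  sepia-eyed long-winged: (88 − 88.125)² / 88.125 = 0.0002
  sepia-eyed dumpy-winged: (30 − 29.375)² / 29.375 = 0.0133
χ² = 0.0072 + 0.0087 + 0.0002 + 0.0133 = 0.0294 ≈ 0.029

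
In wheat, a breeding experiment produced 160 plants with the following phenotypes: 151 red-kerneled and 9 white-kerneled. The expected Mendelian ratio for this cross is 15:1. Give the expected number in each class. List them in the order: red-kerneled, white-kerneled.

150, 10

Under the 15:1 hypothesis (Σ ratio = 16, N = 160):
  red-kerneled: 160 × 15/16 = 150
  white-kerneled: 160 × 1/16 = 10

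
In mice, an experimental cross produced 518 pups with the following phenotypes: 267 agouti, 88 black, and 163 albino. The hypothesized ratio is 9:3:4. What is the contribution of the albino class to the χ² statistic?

8.666

Expected counts for N = 518 under a 9:3:4 ratio (total parts = 16):
  agouti: 518 × 9/16 = 291.375
  black: 518 × 3/16 = 97.125
  albino: 518 × 4/16 = 129.5
Contribution of albino: (163 − 129.5)² / 129.5 = 8.6660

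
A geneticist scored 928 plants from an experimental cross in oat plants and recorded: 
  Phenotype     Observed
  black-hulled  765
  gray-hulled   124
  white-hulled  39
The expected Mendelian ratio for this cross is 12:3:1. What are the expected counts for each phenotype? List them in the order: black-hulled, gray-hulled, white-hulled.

696, 174, 58

Total ratio parts = 16. Expected numbers out of 928:
  black-hulled: 928 × 12/16 = 696
  gray-hulled: 928 × 3/16 = 174
  white-hulled: 928 × 1/16 = 58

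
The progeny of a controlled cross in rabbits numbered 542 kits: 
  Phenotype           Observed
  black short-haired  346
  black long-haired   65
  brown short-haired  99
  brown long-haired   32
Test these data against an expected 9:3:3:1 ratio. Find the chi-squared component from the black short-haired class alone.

Expected counts for N = 542 under a 9:3:3:1 ratio (total parts = 16):
  black short-haired: 542 × 9/16 = 304.875
  black long-haired: 542 × 3/16 = 101.625
  brown short-haired: 542 × 3/16 = 101.625
  brown long-haired: 542 × 1/16 = 33.875
Contribution of black short-haired: (346 − 304.875)² / 304.875 = 5.5474

5.547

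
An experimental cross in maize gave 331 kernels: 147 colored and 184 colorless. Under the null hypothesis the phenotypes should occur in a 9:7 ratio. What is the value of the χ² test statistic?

The 9:7 ratio has 16 parts, so with N = 331 the expected counts are:
  colored: 331 × 9/16 = 186.1875
  colorless: 331 × 7/16 = 144.8125
χ² = Σ (O − E)² / E
  colored: (147 − 186.1875)² / 186.1875 = 8.2479
  colorless: (184 − 144.8125)² / 144.8125 = 10.6045
χ² = 8.2479 + 10.6045 = 18.8524 ≈ 18.852

18.852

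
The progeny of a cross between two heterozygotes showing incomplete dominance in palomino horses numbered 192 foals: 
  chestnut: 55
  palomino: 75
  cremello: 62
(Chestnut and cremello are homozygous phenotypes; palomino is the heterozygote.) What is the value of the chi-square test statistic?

9.698

With incomplete dominance, a heterozygote × heterozygote cross gives a 1:2:1 phenotypic ratio.
The 1:2:1 ratio has 4 parts, so with N = 192 the expected counts are:
  chestnut: 192 × 1/4 = 48
  palomino: 192 × 2/4 = 96
  cremello: 192 × 1/4 = 48
χ² = Σ (O − E)² / E
  chestnut: (55 − 48)² / 48 = 1.0208
  palomino: (75 − 96)² / 96 = 4.5938
  cremello: (62 − 48)² / 48 = 4.0833
χ² = 1.0208 + 4.5938 + 4.0833 = 9.6979 ≈ 9.698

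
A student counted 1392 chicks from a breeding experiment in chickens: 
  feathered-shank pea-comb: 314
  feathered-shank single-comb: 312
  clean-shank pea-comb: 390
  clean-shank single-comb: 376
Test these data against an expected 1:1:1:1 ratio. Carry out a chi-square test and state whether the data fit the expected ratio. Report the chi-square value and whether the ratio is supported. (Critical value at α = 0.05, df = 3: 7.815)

14.368; not consistent

Expected counts for N = 1392 under a 1:1:1:1 ratio (total parts = 4):
  feathered-shank pea-comb: 1392 × 1/4 = 348
  feathered-shank single-comb: 1392 × 1/4 = 348
  clean-shank pea-comb: 1392 × 1/4 = 348
  clean-shank single-comb: 1392 × 1/4 = 348
χ² = Σ (O − E)² / E
  feathered-shank pea-comb: (314 − 348)² / 348 = 3.3218
  feathered-shank single-comb: (312 − 348)² / 348 = 3.7241
  clean-shank pea-comb: (390 − 348)² / 348 = 5.0690
  clean-shank single-comb: (376 − 348)² / 348 = 2.2529
χ² = 3.3218 + 3.7241 + 5.0690 + 2.2529 = 14.3678 ≈ 14.368
Degrees of freedom = 4 − 1 = 3; critical value at α = 0.05 is 7.815.
Since 14.368 > 7.815, we reject the null hypothesis — the data do not fit the 1:1:1:1 ratio.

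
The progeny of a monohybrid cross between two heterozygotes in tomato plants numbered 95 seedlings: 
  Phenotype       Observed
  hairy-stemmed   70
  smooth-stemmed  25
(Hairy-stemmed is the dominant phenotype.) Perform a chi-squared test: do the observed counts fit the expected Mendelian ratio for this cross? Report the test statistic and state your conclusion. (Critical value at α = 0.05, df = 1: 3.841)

For a monohybrid cross between heterozygotes with complete dominance, the expected phenotypic ratio is 3:1.
The 3:1 ratio has 4 parts, so with N = 95 the expected counts are:
  hairy-stemmed: 95 × 3/4 = 71.25
  smooth-stemmed: 95 × 1/4 = 23.75
χ² = Σ (O − E)² / E
  hairy-stemmed: (70 − 71.25)² / 71.25 = 0.0219
  smooth-stemmed: (25 − 23.75)² / 23.75 = 0.0658
χ² = 0.0219 + 0.0658 = 0.0877 ≈ 0.088
Degrees of freedom = 2 − 1 = 1; critical value at α = 0.05 is 3.841.
Since 0.088 < 3.841, we fail to reject the null hypothesis — the data are consistent with the 3:1 ratio.

0.088; consistent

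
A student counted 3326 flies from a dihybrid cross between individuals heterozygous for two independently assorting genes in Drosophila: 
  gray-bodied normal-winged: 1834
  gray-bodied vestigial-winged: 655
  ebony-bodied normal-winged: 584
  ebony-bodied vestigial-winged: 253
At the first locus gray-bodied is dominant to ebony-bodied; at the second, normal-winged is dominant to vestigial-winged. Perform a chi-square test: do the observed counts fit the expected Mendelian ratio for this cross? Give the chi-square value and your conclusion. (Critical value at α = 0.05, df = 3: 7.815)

14.619; not consistent

A dihybrid F₂ with independent assortment and complete dominance at both loci gives a 9:3:3:1 phenotypic ratio.
The 9:3:3:1 ratio has 16 parts, so with N = 3326 the expected counts are:
  gray-bodied normal-winged: 3326 × 9/16 = 1870.875
  gray-bodied vestigial-winged: 3326 × 3/16 = 623.625
  ebony-bodied normal-winged: 3326 × 3/16 = 623.625
  ebony-bodied vestigial-winged: 3326 × 1/16 = 207.875
χ² = Σ (O − E)² / E
  gray-bodied normal-winged: (1834 − 1870.875)² / 1870.875 = 0.7268
  gray-bodied vestigial-winged: (655 − 623.625)² / 623.625 = 1.5785
  ebony-bodied normal-winged: (584 − 623.625)² / 623.625 = 2.5178
  ebony-bodied vestigial-winged: (253 − 207.875)² / 207.875 = 9.7956
χ² = 0.7268 + 1.5785 + 2.5178 + 9.7956 = 14.6187 ≈ 14.619
Degrees of freedom = 4 − 1 = 3; critical value at α = 0.05 is 7.815.
Since 14.619 > 7.815, we reject the null hypothesis — the data do not fit the 9:3:3:1 ratio.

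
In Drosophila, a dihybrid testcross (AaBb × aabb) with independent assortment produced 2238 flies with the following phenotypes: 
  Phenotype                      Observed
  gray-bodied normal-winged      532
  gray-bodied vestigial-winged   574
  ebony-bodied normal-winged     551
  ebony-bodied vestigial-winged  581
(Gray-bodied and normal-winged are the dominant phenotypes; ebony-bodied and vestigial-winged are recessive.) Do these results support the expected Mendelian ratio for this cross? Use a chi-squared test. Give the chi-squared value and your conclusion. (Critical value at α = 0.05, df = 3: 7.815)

A dihybrid testcross with independent assortment gives a 1:1:1:1 ratio.
Expected counts for N = 2238 under a 1:1:1:1 ratio (total parts = 4):
  gray-bodied normal-winged: 2238 × 1/4 = 559.5
  gray-bodied vestigial-winged: 2238 × 1/4 = 559.5
  ebony-bodied normal-winged: 2238 × 1/4 = 559.5
  ebony-bodied vestigial-winged: 2238 × 1/4 = 559.5
χ² = Σ (O − E)² / E
  gray-bodied normal-winged: (532 − 559.5)² / 559.5 = 1.3517
  gray-bodied vestigial-winged: (574 − 559.5)² / 559.5 = 0.3758
  ebony-bodied normal-winged: (551 − 559.5)² / 559.5 = 0.1291
  ebony-bodied vestigial-winged: (581 − 559.5)² / 559.5 = 0.8262
χ² = 1.3517 + 0.3758 + 0.1291 + 0.8262 = 2.6828 ≈ 2.683
Degrees of freedom = 4 − 1 = 3; critical value at α = 0.05 is 7.815.
Since 2.683 < 7.815, we fail to reject the null hypothesis — the data are consistent with the 1:1:1:1 ratio.

2.683; consistent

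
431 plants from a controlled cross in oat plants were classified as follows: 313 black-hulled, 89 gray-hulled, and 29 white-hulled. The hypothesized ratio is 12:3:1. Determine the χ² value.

Under the 12:3:1 hypothesis (Σ ratio = 16, N = 431):
  black-hulled: 431 × 12/16 = 323.25
  gray-hulled: 431 × 3/16 = 80.8125
  white-hulled: 431 × 1/16 = 26.9375
χ² = Σ (O − E)² / E
  black-hulled: (313 − 323.25)² / 323.25 = 0.3250
  gray-hulled: (89 − 80.8125)² / 80.8125 = 0.8295
  white-hulled: (29 − 26.9375)² / 26.9375 = 0.1579
χ² = 0.3250 + 0.8295 + 0.1579 = 1.3124 ≈ 1.312

1.312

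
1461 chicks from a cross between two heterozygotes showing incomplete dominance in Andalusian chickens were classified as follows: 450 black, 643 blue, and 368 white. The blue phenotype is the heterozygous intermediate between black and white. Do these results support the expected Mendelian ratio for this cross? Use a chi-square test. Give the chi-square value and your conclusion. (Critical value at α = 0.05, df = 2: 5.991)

30.166; not consistent

With incomplete dominance, a heterozygote × heterozygote cross gives a 1:2:1 phenotypic ratio.
Total ratio parts = 4. Expected numbers out of 1461:
  black: 1461 × 1/4 = 365.25
  blue: 1461 × 2/4 = 730.5
  white: 1461 × 1/4 = 365.25
χ² = Σ (O − E)² / E
  black: (450 − 365.25)² / 365.25 = 19.6648
  blue: (643 − 730.5)² / 730.5 = 10.4808
  white: (368 − 365.25)² / 365.25 = 0.0207
χ² = 19.6648 + 10.4808 + 0.0207 = 30.1663 ≈ 30.166
Degrees of freedom = 3 − 1 = 2; critical value at α = 0.05 is 5.991.
Since 30.166 > 5.991, we reject the null hypothesis — the data do not fit the 1:2:1 ratio.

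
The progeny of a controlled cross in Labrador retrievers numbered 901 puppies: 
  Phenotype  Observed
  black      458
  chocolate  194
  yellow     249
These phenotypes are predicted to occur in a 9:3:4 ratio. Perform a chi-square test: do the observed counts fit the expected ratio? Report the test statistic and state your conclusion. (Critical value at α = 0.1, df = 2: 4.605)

Under the 9:3:4 hypothesis (Σ ratio = 16, N = 901):
  black: 901 × 9/16 = 506.8125
  chocolate: 901 × 3/16 = 168.9375
  yellow: 901 × 4/16 = 225.25
χ² = Σ (O − E)² / E
  black: (458 − 506.8125)² / 506.8125 = 4.7013
  chocolate: (194 − 168.9375)² / 168.9375 = 3.7181
  yellow: (249 − 225.25)² / 225.25 = 2.5042
χ² = 4.7013 + 3.7181 + 2.5042 = 10.9236 ≈ 10.924
Degrees of freedom = 3 − 1 = 2; critical value at α = 0.1 is 4.605.
Since 10.924 > 4.605, we reject the null hypothesis — the data do not fit the 9:3:4 ratio.

10.924; not consistent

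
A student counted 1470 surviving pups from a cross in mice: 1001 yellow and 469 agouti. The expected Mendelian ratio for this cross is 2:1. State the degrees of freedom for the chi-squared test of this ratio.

1

A goodness-of-fit test with 2 phenotype classes has df = 2 − 1 = 1.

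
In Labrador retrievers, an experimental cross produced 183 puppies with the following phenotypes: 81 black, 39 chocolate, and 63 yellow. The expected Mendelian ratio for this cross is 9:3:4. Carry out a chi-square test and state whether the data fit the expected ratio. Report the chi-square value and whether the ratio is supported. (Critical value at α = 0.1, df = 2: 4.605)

11.820; not consistent

Total ratio parts = 16. Expected numbers out of 183:
  black: 183 × 9/16 = 102.9375
  chocolate: 183 × 3/16 = 34.3125
  yellow: 183 × 4/16 = 45.75
χ² = Σ (O − E)² / E
  black: (81 − 102.9375)² / 102.9375 = 4.6752
  chocolate: (39 − 34.3125)² / 34.3125 = 0.6404
  yellow: (63 − 45.75)² / 45.75 = 6.5041
χ² = 4.6752 + 0.6404 + 6.5041 = 11.8197 ≈ 11.820
Degrees of freedom = 3 − 1 = 2; critical value at α = 0.1 is 4.605.
Since 11.820 > 4.605, we reject the null hypothesis — the data do not fit the 9:3:4 ratio.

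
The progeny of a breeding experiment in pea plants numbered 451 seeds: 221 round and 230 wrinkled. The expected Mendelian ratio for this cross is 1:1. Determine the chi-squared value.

Under the 1:1 hypothesis (Σ ratio = 2, N = 451):
  round: 451 × 1/2 = 225.5
  wrinkled: 451 × 1/2 = 225.5
χ² = Σ (O − E)² / E
  round: (221 − 225.5)² / 225.5 = 0.0898
  wrinkled: (230 − 225.5)² / 225.5 = 0.0898
χ² = 0.0898 + 0.0898 = 0.1796 ≈ 0.180

0.180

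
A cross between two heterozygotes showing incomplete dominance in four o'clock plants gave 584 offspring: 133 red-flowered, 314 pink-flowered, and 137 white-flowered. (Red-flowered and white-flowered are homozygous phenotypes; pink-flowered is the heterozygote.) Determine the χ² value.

With incomplete dominance, a heterozygote × heterozygote cross gives a 1:2:1 phenotypic ratio.
Under the 1:2:1 hypothesis (Σ ratio = 4, N = 584):
  red-flowered: 584 × 1/4 = 146
  pink-flowered: 584 × 2/4 = 292
  white-flowered: 584 × 1/4 = 146
χ² = Σ (O − E)² / E
  red-flowered: (133 − 146)² / 146 = 1.1575
  pink-flowered: (314 − 292)² / 292 = 1.6575
  white-flowered: (137 − 146)² / 146 = 0.5548
χ² = 1.1575 + 1.6575 + 0.5548 = 3.3698 ≈ 3.370

3.370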